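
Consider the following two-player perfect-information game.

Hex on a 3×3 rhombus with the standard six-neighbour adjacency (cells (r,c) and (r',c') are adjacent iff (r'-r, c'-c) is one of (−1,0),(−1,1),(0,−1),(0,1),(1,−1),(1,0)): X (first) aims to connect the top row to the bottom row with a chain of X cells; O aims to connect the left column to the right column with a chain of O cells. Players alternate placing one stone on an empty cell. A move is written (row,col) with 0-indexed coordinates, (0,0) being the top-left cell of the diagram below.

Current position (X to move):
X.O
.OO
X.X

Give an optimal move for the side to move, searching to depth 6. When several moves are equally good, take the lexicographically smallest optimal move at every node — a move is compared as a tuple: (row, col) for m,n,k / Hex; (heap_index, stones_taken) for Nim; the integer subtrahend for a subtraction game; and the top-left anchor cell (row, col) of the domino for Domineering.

ply 1, X at X.O/.OO/X.X | (0,1)=-1→XXO/.OO/X.X; (1,0)=+1→X.O/XOO/X.X*; (2,1)=-1→X.O/.OO/XXX
ply 2: X.O/XOO/X.X is terminal -1 (O); from X.O/.OO/X.X depth 6

X's best at [X.O/.OO/X.X]: (1,0)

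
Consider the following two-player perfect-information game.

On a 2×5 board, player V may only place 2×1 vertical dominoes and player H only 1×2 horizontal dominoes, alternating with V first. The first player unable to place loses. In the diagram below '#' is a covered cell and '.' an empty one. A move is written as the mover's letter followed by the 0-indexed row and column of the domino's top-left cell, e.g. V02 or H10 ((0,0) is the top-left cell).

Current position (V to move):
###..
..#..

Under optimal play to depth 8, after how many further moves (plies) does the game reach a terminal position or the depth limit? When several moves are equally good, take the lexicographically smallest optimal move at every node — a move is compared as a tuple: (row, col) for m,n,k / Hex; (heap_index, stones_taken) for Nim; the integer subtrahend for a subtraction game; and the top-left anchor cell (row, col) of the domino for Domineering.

[###../..#..] V move#1: V03:+1/####./..##.*, V04:+1/###.#/..#.#
[####./..##.] H move#2: H10:-1/####./####.*
[####./####.] V move#3: V04:+1/#####/#####*
[#####/#####] end (terminal -1, H#4); searched ###../..#.. to 8

PV length from [###../..#..]: 3 plies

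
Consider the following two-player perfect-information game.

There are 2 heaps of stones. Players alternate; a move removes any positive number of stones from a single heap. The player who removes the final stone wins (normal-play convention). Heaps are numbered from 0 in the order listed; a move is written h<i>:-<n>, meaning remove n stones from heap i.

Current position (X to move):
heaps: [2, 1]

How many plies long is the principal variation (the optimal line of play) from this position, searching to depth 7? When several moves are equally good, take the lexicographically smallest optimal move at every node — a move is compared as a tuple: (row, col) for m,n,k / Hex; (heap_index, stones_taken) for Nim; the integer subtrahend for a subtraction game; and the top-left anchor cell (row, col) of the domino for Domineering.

PV length from [(2,1)]: 3 plies

ply 1, X at (2,1) | h0:-1=+1→(1,1)*; h0:-2=-1→(0,1); h1:-1=-1→(2,0)
ply 2, O at (1,1) | h0:-1=-1→(0,1)*; h1:-1=-1→(1,0)
ply 3, X at (0,1) | h1:-1=+1→(0,0)*
ply 4: (0,0) is terminal -1 (O); from (2,1) depth 7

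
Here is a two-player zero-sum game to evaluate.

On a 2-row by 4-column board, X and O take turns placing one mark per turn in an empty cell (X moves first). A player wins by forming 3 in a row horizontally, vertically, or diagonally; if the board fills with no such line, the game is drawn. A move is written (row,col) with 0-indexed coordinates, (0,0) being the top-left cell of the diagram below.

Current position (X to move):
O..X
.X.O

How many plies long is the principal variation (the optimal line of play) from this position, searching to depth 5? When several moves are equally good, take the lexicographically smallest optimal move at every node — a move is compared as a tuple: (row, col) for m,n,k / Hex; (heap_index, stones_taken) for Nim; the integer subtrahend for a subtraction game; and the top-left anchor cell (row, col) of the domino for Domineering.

PV length from [O..X/.X.O]: 4 plies

[O..X/.X.O] X move#1: (0,1):+0/OX.X/.X.O*, (0,2):+0/O.XX/.X.O, (1,0):+0/O..X/XX.O, (1,2):+0/O..X/.XXO
[OX.X/.X.O] O move#2: (0,2):+0/OXOX/.X.O*, (1,0):-1/OX.X/OX.O, (1,2):-1/OX.X/.XOO
[OXOX/.X.O] X move#3: (1,0):+0/OXOX/XX.O*, (1,2):+0/OXOX/.XXO
[OXOX/XX.O] O move#4: (1,2):+0/OXOX/XXOO*
[OXOX/XXOO] end (terminal +0, X#5); searched O..X/.X.O to 5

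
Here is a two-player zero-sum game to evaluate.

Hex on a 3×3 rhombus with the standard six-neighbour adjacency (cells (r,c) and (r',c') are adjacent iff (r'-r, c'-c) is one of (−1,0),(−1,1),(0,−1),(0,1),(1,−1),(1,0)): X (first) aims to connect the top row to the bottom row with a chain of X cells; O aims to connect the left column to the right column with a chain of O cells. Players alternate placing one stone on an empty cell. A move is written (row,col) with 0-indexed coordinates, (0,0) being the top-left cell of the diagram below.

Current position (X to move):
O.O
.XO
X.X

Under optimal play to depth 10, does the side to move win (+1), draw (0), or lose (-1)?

value(O.O/.XO/X.X, X) = +1

ply 1, X at O.O/.XO/X.X | (0,1)=+1→OXO/.XO/X.X*; (1,0)=-1→O.O/XXO/X.X; (2,1)=-1→O.O/.XO/XXX
ply 2: OXO/.XO/X.X is terminal -1 (O); from O.O/.XO/X.X depth 10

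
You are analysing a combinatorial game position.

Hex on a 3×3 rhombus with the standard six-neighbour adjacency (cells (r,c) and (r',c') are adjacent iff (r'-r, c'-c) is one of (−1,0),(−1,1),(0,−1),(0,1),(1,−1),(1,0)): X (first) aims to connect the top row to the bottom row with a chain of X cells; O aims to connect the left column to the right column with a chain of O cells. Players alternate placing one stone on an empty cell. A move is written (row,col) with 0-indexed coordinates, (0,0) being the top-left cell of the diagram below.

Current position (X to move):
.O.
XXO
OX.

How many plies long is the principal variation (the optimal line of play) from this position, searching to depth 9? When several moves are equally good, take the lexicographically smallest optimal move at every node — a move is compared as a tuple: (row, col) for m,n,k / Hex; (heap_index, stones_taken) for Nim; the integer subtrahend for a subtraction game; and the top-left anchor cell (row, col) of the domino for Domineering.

ply 1, X at .O./XXO/OX. | (0,0)=+1→XO./XXO/OX.*; (0,2)=+1→.OX/XXO/OX.; (2,2)=+1→.O./XXO/OXX
ply 2: XO./XXO/OX. is terminal -1 (O); from .O./XXO/OX. depth 9

PV length from [.O./XXO/OX.]: 1 ply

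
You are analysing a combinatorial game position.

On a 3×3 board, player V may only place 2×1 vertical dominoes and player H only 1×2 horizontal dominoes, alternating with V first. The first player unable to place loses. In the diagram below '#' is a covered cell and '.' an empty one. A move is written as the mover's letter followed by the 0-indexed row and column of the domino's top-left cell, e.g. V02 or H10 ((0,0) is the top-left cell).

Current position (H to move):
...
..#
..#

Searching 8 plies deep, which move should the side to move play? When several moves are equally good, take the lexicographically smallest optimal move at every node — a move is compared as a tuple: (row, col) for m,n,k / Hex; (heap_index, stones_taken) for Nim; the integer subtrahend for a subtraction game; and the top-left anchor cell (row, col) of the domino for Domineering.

[.../..#/..#] H move#1: H00:-1/##./..#/..#, H01:-1/.##/..#/..#, H10:+1/.../###/..#*, H20:-1/.../..#/###
[.../###/..#] end (terminal -1, V#2); searched .../..#/..# to 8

H's best at [.../..#/..#]: H10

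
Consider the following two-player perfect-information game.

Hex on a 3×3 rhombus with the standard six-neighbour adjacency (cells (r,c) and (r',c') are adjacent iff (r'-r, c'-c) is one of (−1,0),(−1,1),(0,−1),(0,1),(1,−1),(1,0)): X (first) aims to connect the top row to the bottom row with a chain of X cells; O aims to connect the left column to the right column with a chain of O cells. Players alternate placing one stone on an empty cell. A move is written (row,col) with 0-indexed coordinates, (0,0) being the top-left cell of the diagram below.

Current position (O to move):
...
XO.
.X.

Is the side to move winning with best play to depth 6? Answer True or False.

O winning at [.../XO./.X.]: True

p1 O@[.../XO./.X.]: (0,0)[O../XO./.X.]+1* (0,1)[.O./XO./.X.]+1 (0,2)[..O/XO./.X.]-1 (1,2)[.../XOO/.X.]-1 (2,0)[.../XO./OX.]+1 (2,2)[.../XO./.XO]-1
p2 X@[O../XO./.X.]: (0,1)[OX./XO./.X.]-1* (0,2)[O.X/XO./.X.]-1 (1,2)[O../XOX/.X.]-1 (2,0)[O../XO./XX.]-1 (2,2)[O../XO./.XX]-1
p3 O@[OX./XO./.X.]: (0,2)[OXO/XO./.X.]-1 (1,2)[OX./XOO/.X.]-1 (2,0)[OX./XO./OX.]+1* (2,2)[OX./XO./.XO]-1
p4 X@[OX./XO./OX.]: (0,2)[OXX/XO./OX.]-1* (1,2)[OX./XOX/OX.]-1 (2,2)[OX./XO./OXX]-1
p5 O@[OXX/XO./OX.]: (1,2)[OXX/XOO/OX.]+1* (2,2)[OXX/XO./OXO]-1
p6 X@[OXX/XOO/OX.] terminal -1; root [.../XO./.X.] d6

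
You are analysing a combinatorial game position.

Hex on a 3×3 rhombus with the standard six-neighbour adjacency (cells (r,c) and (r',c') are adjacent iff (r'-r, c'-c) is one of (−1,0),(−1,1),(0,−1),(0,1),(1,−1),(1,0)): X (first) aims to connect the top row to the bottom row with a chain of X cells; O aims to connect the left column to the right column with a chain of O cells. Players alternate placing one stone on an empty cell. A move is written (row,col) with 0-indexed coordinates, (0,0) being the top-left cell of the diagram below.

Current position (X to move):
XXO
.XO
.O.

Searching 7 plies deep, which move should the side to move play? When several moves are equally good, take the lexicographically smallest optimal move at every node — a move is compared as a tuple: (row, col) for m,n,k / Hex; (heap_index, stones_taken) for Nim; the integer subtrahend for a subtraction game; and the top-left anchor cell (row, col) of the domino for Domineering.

X's best at [XXO/.XO/.O.]: (2,0)

p1 X@[XXO/.XO/.O.]: (1,0)[XXO/XXO/.O.]-1 (2,0)[XXO/.XO/XO.]+1* (2,2)[XXO/.XO/.OX]-1
p2 O@[XXO/.XO/XO.] terminal -1; root [XXO/.XO/.O.] d7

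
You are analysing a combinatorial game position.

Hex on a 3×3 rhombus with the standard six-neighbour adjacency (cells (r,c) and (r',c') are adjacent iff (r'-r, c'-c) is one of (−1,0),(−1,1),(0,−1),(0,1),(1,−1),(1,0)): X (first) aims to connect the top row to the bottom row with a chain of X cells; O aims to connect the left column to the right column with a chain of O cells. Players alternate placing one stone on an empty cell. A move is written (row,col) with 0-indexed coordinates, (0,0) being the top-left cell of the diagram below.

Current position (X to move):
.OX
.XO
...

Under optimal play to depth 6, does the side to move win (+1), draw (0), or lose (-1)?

ply 1, X at .OX/.XO/... | (0,0)=+1→XOX/.XO/...*; (1,0)=+1→.OX/XXO/...; (2,0)=+1→.OX/.XO/X..; (2,1)=+1→.OX/.XO/.X.; (2,2)=+1→.OX/.XO/..X
ply 2, O at XOX/.XO/... | (1,0)=-1→XOX/OXO/...*; (2,0)=-1→XOX/.XO/O..; (2,1)=-1→XOX/.XO/.O.; (2,2)=-1→XOX/.XO/..O
ply 3, X at XOX/OXO/... | (2,0)=+1→XOX/OXO/X..*; (2,1)=+1→XOX/OXO/.X.; (2,2)=+1→XOX/OXO/..X
ply 4: XOX/OXO/X.. is terminal -1 (O); from .OX/.XO/... depth 6

value(.OX/.XO/..., X) = +1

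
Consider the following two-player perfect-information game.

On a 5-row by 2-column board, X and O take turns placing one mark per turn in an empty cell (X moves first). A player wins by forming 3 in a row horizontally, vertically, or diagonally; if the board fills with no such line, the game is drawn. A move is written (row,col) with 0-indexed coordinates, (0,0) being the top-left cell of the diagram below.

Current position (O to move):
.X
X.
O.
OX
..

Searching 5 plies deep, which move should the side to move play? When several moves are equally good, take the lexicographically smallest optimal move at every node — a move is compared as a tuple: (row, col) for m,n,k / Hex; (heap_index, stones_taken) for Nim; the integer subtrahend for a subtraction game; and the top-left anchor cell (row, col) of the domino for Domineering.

O's best at [.X/X./O./OX/..]: (4,0)

ply 1, O at .X/X./O./OX/.. | (0,0)=+0→OX/X./O./OX/..; (1,1)=+0→.X/XO/O./OX/..; (2,1)=+0→.X/X./OO/OX/..; (4,0)=+1→.X/X./O./OX/O.*; (4,1)=+0→.X/X./O./OX/.O
ply 2: .X/X./O./OX/O. is terminal -1 (X); from .X/X./O./OX/.. depth 5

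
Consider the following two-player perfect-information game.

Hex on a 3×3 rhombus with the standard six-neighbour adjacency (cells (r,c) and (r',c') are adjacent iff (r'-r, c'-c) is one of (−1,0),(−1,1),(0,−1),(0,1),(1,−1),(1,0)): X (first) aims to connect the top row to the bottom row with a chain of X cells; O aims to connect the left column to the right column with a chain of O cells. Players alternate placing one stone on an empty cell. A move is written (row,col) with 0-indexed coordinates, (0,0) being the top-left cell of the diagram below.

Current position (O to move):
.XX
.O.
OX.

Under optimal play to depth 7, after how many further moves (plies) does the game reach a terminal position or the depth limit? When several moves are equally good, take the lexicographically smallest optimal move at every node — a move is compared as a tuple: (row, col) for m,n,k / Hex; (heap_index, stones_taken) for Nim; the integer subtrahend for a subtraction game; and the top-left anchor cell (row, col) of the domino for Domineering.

p1 O@[.XX/.O./OX.]: (0,0)[OXX/.O./OX.]-1 (1,0)[.XX/OO./OX.]-1 (1,2)[.XX/.OO/OX.]+1* (2,2)[.XX/.O./OXO]-1
p2 X@[.XX/.OO/OX.] terminal -1; root [.XX/.O./OX.] d7

PV length from [.XX/.O./OX.]: 1 ply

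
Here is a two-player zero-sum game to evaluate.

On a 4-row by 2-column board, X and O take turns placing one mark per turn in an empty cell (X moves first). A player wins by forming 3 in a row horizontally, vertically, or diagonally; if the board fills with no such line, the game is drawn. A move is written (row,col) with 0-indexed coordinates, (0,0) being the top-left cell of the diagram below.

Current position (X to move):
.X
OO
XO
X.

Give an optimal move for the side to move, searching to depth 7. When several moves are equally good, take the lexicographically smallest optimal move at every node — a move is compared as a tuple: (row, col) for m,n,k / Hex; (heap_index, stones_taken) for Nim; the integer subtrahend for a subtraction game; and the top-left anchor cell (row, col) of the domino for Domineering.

ply 1, X at .X/OO/XO/X. | (0,0)=-1→XX/OO/XO/X.; (3,1)=+0→.X/OO/XO/XX*
ply 2, O at .X/OO/XO/XX | (0,0)=+0→OX/OO/XO/XX*
ply 3: OX/OO/XO/XX is terminal +0 (X); from .X/OO/XO/X. depth 7

X's best at [.X/OO/XO/X.]: (3,1)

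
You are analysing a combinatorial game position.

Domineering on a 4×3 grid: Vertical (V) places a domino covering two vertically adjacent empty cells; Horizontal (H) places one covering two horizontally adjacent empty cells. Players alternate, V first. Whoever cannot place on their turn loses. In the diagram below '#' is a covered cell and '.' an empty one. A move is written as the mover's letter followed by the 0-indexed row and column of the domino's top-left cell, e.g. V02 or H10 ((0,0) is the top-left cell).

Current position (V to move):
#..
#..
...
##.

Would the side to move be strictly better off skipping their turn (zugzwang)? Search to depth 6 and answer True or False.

p1 V@[#../#../.../##.]: V01[##./##./.../##.]+1* V02[#.#/#.#/.../##.]+1 V11[#../##./.#./##.]+1 V12[#../#.#/..#/##.]+1 V22[#../#../..#/###]-1
p2 H@[##./##./.../##.]: H20[##./##./##./##.]-1* H21[##./##./.##/##.]-1
p3 V@[##./##./##./##.]: V02[###/###/##./##.]+1* V12[##./###/###/##.]+1 V22[##./##./###/###]+1
p4 H@[###/###/##./##.] terminal -1; root [#../#../.../##.] d6
pass branch (H moves first from the same position):
  | p1 H@[#../#../.../##.]: H01[###/#../.../##.]-1 H11[#../###/.../##.]+1* H20[#../#../##./##.]-1 H21[#../#../.##/##.]-1
  | p2 V@[#../###/.../##.]: V22[#../###/..#/###]-1*
  | p3 H@[#../###/..#/###]: H01[###/###/..#/###]+1* H20[#../###/###/###]+1
  | p4 V@[###/###/..#/###] terminal -1; root [#../#../.../##.] d6
V moving scores +1; V passing scores -1

zugzwang(#../#../.../##., V) = False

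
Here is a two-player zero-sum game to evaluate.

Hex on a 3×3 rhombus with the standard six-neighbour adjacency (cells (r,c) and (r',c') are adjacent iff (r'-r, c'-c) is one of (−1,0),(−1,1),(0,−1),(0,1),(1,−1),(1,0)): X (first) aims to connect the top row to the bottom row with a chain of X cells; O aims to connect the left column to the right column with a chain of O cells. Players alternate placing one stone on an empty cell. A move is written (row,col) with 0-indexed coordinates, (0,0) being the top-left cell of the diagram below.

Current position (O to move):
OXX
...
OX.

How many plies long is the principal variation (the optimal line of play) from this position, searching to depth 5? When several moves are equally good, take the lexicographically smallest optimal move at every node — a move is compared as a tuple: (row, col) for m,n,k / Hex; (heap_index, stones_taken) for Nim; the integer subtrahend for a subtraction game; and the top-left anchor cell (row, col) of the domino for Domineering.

PV length from [OXX/.../OX.]: 2 plies

[OXX/.../OX.] O move#1: (1,0):-1/OXX/O../OX.*, (1,1):-1/OXX/.O./OX., (1,2):-1/OXX/..O/OX., (2,2):-1/OXX/.../OXO
[OXX/O../OX.] X move#2: (1,1):+1/OXX/OX./OX.*, (1,2):+1/OXX/O.X/OX., (2,2):+1/OXX/O../OXX
[OXX/OX./OX.] end (terminal -1, O#3); searched OXX/.../OX. to 5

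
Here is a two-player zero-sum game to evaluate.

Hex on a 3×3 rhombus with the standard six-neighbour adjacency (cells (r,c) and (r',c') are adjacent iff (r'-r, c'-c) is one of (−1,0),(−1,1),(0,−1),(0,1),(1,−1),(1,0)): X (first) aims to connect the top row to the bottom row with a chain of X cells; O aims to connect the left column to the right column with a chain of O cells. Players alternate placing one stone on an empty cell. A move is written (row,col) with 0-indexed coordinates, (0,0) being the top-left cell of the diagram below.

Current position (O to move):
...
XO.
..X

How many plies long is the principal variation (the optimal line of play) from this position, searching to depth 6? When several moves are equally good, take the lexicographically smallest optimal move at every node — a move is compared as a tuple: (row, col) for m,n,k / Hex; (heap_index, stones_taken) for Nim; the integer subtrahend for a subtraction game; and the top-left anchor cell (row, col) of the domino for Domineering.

p1 O@[.../XO./..X]: (0,0)[O../XO./..X]+1* (0,1)[.O./XO./..X]+1 (0,2)[..O/XO./..X]-1 (1,2)[.../XOO/..X]-1 (2,0)[.../XO./O.X]+1 (2,1)[.../XO./.OX]-1
p2 X@[O../XO./..X]: (0,1)[OX./XO./..X]-1* (0,2)[O.X/XO./..X]-1 (1,2)[O../XOX/..X]-1 (2,0)[O../XO./X.X]-1 (2,1)[O../XO./.XX]-1
p3 O@[OX./XO./..X]: (0,2)[OXO/XO./..X]-1 (1,2)[OX./XOO/..X]-1 (2,0)[OX./XO./O.X]+1* (2,1)[OX./XO./.OX]-1
p4 X@[OX./XO./O.X]: (0,2)[OXX/XO./O.X]-1* (1,2)[OX./XOX/O.X]-1 (2,1)[OX./XO./OXX]-1
p5 O@[OXX/XO./O.X]: (1,2)[OXX/XOO/O.X]+1* (2,1)[OXX/XO./OOX]-1
p6 X@[OXX/XOO/O.X] terminal -1; root [.../XO./..X] d6

PV length from [.../XO./..X]: 5 plies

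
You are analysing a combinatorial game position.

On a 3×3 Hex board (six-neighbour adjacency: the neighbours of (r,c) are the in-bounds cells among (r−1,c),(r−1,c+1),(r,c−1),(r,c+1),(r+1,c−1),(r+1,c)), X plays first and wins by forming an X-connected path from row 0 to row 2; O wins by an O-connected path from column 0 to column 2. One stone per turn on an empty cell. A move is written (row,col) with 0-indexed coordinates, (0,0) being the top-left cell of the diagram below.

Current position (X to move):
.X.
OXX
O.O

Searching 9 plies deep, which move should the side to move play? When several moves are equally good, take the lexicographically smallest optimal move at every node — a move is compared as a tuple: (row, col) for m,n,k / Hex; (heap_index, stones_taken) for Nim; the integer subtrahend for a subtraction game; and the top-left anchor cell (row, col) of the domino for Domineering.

X's best at [.X./OXX/O.O]: (2,1)

p1 X@[.X./OXX/O.O]: (0,0)[XX./OXX/O.O]-1 (0,2)[.XX/OXX/O.O]-1 (2,1)[.X./OXX/OXO]+1*
p2 O@[.X./OXX/OXO] terminal -1; root [.X./OXX/O.O] d9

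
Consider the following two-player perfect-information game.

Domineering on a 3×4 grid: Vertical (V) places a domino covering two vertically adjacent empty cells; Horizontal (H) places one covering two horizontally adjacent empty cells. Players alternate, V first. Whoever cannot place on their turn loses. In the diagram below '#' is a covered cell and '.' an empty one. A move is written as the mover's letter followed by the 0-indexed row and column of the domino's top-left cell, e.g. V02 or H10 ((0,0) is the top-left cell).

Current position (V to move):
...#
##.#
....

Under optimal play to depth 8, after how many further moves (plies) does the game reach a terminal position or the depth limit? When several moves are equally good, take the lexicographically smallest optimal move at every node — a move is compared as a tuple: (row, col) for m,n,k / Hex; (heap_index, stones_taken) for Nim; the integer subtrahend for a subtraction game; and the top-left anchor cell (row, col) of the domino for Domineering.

PV length from [...#/##.#/....]: 2 plies

p1 V@[...#/##.#/....]: V02[..##/####/....]-1* V12[...#/####/..#.]-1
p2 H@[..##/####/....]: H00[####/####/....]+1* H20[..##/####/##..]+1 H21[..##/####/.##.]+1 H22[..##/####/..##]+1
p3 V@[####/####/....] terminal -1; root [...#/##.#/....] d8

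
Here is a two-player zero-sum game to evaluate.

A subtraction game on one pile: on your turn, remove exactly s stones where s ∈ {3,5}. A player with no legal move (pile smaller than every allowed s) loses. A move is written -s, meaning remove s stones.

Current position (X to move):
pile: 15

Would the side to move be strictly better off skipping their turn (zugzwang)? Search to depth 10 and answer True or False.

zugzwang(15, X) = False

p1 X@[15]: -3[12]-1 -5[10]+1*
p2 O@[10]: -3[7]-1* -5[5]-1
p3 X@[7]: -3[4]-1 -5[2]+1*
p4 O@[2] terminal -1; root [15] d10
if X skipped the turn, O would face:
~ p1 O@[15]: -3[12]-1 -5[10]+1*
~ p2 X@[10]: -3[7]-1* -5[5]-1
~ p3 O@[7]: -3[4]-1 -5[2]+1*
~ p4 X@[2] terminal -1; root [15] d10
compare (X): move=+1 vs pass=-1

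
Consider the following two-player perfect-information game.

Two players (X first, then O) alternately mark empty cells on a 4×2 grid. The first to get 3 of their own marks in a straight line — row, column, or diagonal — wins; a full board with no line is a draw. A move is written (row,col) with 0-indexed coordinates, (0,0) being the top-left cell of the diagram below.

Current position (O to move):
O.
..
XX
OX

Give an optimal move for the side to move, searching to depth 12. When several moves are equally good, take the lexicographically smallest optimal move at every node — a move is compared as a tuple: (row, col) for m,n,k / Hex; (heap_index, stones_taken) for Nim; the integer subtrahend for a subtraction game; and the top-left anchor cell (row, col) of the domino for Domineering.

O's best at [O./../XX/OX]: (1,1)

ply 1, O at O./../XX/OX | (0,1)=-1→OO/../XX/OX; (1,0)=-1→O./O./XX/OX; (1,1)=+0→O./.O/XX/OX*
ply 2, X at O./.O/XX/OX | (0,1)=+0→OX/.O/XX/OX*; (1,0)=+0→O./XO/XX/OX
ply 3, O at OX/.O/XX/OX | (1,0)=+0→OX/OO/XX/OX*
ply 4: OX/OO/XX/OX is terminal +0 (X); from O./../XX/OX depth 12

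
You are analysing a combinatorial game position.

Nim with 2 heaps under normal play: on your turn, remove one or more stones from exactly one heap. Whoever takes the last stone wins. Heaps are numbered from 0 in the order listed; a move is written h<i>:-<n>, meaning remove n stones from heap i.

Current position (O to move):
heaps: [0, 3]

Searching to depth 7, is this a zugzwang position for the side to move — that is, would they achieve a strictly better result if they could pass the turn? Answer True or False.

[(0,3)] O move#1: h1:-1:-1/(0,2), h1:-2:-1/(0,1), h1:-3:+1/(0,0)*
[(0,0)] end (terminal -1, X#2); searched (0,3) to 7
suppose O passes — search the same position with X to move:
pass> [(0,3)] X move#1: h1:-1:-1/(0,2), h1:-2:-1/(0,1), h1:-3:+1/(0,0)*
pass> [(0,0)] end (terminal -1, O#2); searched (0,3) to 7
for O: play +1, pass -1

zugzwang((0,3), O) = False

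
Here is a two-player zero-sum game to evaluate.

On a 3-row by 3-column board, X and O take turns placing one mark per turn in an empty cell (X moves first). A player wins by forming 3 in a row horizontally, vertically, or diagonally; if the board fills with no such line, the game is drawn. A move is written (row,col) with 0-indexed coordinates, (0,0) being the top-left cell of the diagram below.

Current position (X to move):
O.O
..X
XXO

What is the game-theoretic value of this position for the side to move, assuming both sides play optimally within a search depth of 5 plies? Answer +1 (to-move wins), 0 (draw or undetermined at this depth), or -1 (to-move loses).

value(O.O/..X/XXO, X) = -1

p1 X@[O.O/..X/XXO]: (0,1)[OXO/..X/XXO]-1* (1,0)[O.O/X.X/XXO]-1 (1,1)[O.O/.XX/XXO]-1
p2 O@[OXO/..X/XXO]: (1,0)[OXO/O.X/XXO]-1 (1,1)[OXO/.OX/XXO]+1*
p3 X@[OXO/.OX/XXO] terminal -1; root [O.O/..X/XXO] d5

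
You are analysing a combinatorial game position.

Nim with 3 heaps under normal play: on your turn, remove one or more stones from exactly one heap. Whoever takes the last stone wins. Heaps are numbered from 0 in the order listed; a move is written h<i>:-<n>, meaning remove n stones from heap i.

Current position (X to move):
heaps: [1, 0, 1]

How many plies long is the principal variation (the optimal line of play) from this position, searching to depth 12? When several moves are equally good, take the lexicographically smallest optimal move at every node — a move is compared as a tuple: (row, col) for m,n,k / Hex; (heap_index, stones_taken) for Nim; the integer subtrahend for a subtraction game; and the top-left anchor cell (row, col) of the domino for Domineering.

PV length from [(1,0,1)]: 2 plies

[(1,0,1)] X move#1: h0:-1:-1/(0,0,1)*, h2:-1:-1/(1,0,0)
[(0,0,1)] O move#2: h2:-1:+1/(0,0,0)*
[(0,0,0)] end (terminal -1, X#3); searched (1,0,1) to 12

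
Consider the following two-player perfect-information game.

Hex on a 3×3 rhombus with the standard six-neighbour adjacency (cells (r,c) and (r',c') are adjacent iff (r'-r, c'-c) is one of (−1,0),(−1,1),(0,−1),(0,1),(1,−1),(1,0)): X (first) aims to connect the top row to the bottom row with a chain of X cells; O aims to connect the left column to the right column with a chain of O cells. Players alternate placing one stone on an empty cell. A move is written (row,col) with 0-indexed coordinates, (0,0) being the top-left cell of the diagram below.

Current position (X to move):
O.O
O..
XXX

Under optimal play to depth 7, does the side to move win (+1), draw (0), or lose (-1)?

ply 1, X at O.O/O../XXX | (0,1)=-1→OXO/O../XXX*; (1,1)=-1→O.O/OX./XXX; (1,2)=-1→O.O/O.X/XXX
ply 2, O at OXO/O../XXX | (1,1)=+1→OXO/OO./XXX*; (1,2)=-1→OXO/O.O/XXX
ply 3: OXO/OO./XXX is terminal -1 (X); from O.O/O../XXX depth 7

value(O.O/O../XXX, X) = -1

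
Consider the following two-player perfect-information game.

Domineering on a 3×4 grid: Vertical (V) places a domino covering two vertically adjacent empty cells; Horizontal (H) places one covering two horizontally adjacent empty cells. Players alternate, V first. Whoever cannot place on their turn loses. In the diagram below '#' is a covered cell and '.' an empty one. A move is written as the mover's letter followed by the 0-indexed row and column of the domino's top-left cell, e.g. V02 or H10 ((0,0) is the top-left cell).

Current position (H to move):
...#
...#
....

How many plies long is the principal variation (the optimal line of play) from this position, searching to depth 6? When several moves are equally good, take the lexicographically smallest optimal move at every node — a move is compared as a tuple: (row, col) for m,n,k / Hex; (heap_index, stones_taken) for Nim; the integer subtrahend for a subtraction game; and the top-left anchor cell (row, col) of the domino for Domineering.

[...#/...#/....] H move#1: H00:-1/##.#/...#/...., H01:-1/.###/...#/...., H10:+1/...#/##.#/....*, H11:+1/...#/.###/...., H20:-1/...#/...#/##.., H21:-1/...#/...#/.##., H22:-1/...#/...#/..##
[...#/##.#/....] V move#2: V02:-1/..##/####/....*, V12:-1/...#/####/..#.
[..##/####/....] H move#3: H00:+1/####/####/....*, H20:+1/..##/####/##.., H21:+1/..##/####/.##., H22:+1/..##/####/..##
[####/####/....] end (terminal -1, V#4); searched ...#/...#/.... to 6

PV length from [...#/...#/....]: 3 plies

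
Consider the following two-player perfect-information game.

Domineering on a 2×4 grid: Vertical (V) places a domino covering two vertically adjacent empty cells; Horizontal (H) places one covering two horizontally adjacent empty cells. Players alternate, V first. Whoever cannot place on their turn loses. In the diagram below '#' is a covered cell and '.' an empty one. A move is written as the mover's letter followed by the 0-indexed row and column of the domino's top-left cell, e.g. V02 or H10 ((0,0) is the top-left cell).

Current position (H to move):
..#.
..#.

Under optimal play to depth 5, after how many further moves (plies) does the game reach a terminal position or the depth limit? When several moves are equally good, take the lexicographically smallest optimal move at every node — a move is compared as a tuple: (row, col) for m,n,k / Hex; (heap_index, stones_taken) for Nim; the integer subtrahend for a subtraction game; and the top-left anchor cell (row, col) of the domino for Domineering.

p1 H@[..#./..#.]: H00[###./..#.]+1* H10[..#./###.]+1
p2 V@[###./..#.]: V03[####/..##]-1*
p3 H@[####/..##]: H10[####/####]+1*
p4 V@[####/####] terminal -1; root [..#./..#.] d5

PV length from [..#./..#.]: 3 plies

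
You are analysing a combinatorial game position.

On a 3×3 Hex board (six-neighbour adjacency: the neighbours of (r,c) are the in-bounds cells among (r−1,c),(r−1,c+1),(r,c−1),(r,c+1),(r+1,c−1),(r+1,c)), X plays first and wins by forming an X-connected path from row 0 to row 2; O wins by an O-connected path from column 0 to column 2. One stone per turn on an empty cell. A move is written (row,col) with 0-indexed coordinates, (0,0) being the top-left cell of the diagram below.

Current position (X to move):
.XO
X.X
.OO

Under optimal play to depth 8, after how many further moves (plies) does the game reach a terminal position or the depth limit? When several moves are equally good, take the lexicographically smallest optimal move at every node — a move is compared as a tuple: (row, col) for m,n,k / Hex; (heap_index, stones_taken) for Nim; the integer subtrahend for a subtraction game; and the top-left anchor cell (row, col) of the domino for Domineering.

ply 1, X at .XO/X.X/.OO | (0,0)=-1→XXO/X.X/.OO; (1,1)=-1→.XO/XXX/.OO; (2,0)=+1→.XO/X.X/XOO*
ply 2: .XO/X.X/XOO is terminal -1 (O); from .XO/X.X/.OO depth 8

PV length from [.XO/X.X/.OO]: 1 ply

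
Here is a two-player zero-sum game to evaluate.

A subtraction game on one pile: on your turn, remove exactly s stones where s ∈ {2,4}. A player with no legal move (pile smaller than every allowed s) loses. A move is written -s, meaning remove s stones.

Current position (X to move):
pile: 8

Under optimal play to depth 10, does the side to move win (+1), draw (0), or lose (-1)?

p1 X@[8]: -2[6]+1* -4[4]-1
p2 O@[6]: -2[4]-1* -4[2]-1
p3 X@[4]: -2[2]-1 -4[0]+1*
p4 O@[0] terminal -1; root [8] d10

value(8, X) = +1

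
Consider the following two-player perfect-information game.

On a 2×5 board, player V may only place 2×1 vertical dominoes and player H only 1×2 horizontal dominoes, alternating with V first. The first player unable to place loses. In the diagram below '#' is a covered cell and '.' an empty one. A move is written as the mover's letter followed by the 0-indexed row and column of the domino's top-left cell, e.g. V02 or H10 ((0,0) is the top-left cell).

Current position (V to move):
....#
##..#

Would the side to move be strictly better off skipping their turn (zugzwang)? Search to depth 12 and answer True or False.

zugzwang(....#/##..#, V) = False

[....#/##..#] V move#1: V02:+1/..#.#/###.#*, V03:-1/...##/##.##
[..#.#/###.#] H move#2: H00:-1/###.#/###.#*
[###.#/###.#] V move#3: V03:+1/#####/#####*
[#####/#####] end (terminal -1, H#4); searched ....#/##..# to 12
pass branch (H moves first from the same position):
  | [....#/##..#] H move#1: H00:-1/##..#/##..#, H01:-1/.##.#/##..#, H02:+1/..###/##..#*, H12:+1/....#/#####
  | [..###/##..#] end (terminal -1, V#2); searched ....#/##..# to 12
V moving scores +1; V passing scores -1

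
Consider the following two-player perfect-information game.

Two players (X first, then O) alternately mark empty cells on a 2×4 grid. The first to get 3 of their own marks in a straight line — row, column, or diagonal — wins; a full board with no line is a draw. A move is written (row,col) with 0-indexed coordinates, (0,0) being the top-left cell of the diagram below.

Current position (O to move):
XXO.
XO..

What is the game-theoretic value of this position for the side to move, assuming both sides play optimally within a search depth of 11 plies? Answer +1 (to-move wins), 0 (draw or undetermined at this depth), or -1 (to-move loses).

value(XXO./XO.., O) = 0

[XXO./XO..] O move#1: (0,3):+0/XXOO/XO..*, (1,2):+0/XXO./XOO., (1,3):+0/XXO./XO.O
[XXOO/XO..] X move#2: (1,2):+0/XXOO/XOX.*, (1,3):+0/XXOO/XO.X
[XXOO/XOX.] O move#3: (1,3):+0/XXOO/XOXO*
[XXOO/XOXO] end (terminal +0, X#4); searched XXO./XO.. to 11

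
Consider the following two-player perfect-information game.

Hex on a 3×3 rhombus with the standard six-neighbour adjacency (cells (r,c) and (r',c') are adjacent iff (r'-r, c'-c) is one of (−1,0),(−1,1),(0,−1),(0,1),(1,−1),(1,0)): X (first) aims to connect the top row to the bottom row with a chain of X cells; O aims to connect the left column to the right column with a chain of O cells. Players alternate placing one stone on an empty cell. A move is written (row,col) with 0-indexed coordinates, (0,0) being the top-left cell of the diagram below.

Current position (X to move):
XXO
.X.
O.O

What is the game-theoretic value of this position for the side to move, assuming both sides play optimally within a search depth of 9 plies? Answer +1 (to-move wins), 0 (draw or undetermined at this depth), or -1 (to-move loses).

value(XXO/.X./O.O, X) = +1

ply 1, X at XXO/.X./O.O | (1,0)=-1→XXO/XX./O.O; (1,2)=-1→XXO/.XX/O.O; (2,1)=+1→XXO/.X./OXO*
ply 2: XXO/.X./OXO is terminal -1 (O); from XXO/.X./O.O depth 9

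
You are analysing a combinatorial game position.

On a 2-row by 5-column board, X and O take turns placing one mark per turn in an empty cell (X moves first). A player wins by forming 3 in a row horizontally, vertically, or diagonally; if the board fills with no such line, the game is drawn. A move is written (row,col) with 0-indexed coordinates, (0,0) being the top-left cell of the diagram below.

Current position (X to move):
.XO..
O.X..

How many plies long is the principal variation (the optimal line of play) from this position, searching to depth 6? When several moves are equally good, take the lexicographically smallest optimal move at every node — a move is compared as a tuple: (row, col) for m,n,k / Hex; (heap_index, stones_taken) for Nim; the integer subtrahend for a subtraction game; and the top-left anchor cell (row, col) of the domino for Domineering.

[.XO../O.X..] X move#1: (0,0):+0/XXO../O.X.., (0,3):+0/.XOX./O.X.., (0,4):+0/.XO.X/O.X.., (1,1):+0/.XO../OXX.., (1,3):+1/.XO../O.XX.*, (1,4):+0/.XO../O.X.X
[.XO../O.XX.] O move#2: (0,0):-1/OXO../O.XX.*, (0,3):-1/.XOO./O.XX., (0,4):-1/.XO.O/O.XX., (1,1):-1/.XO../OOXX., (1,4):-1/.XO../O.XXO
[OXO../O.XX.] X move#3: (0,3):+1/OXOX./O.XX.*, (0,4):+1/OXO.X/O.XX., (1,1):+1/OXO../OXXX., (1,4):+1/OXO../O.XXX
[OXOX./O.XX.] O move#4: (0,4):-1/OXOXO/O.XX.*, (1,1):-1/OXOX./OOXX., (1,4):-1/OXOX./O.XXO
[OXOXO/O.XX.] X move#5: (1,1):+1/OXOXO/OXXX.*, (1,4):+1/OXOXO/O.XXX
[OXOXO/OXXX.] end (terminal -1, O#6); searched .XO../O.X.. to 6

PV length from [.XO../O.X..]: 5 plies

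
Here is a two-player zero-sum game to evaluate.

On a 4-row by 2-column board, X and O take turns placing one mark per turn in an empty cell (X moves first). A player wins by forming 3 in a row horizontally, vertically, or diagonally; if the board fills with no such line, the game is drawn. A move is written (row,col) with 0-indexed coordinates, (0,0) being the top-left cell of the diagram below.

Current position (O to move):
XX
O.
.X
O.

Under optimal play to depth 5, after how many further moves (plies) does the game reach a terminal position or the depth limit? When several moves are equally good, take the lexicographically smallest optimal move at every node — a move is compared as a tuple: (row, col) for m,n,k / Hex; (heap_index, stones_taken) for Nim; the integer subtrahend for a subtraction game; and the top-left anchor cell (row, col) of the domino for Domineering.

p1 O@[XX/O./.X/O.]: (1,1)[XX/OO/.X/O.]+0 (2,0)[XX/O./OX/O.]+1* (3,1)[XX/O./.X/OO]-1
p2 X@[XX/O./OX/O.] terminal -1; root [XX/O./.X/O.] d5

PV length from [XX/O./.X/O.]: 1 ply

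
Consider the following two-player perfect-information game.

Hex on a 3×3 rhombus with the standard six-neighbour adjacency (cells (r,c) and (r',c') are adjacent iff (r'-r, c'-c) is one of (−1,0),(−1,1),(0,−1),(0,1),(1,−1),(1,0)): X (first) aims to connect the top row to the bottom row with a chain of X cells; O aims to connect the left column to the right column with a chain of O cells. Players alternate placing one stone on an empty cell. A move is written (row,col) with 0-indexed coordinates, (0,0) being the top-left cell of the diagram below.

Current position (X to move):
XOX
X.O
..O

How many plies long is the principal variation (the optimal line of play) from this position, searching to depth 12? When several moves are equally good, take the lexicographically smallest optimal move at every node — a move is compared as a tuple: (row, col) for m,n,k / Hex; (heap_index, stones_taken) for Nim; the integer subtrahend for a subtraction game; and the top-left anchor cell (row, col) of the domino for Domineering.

PV length from [XOX/X.O/..O]: 3 plies

ply 1, X at XOX/X.O/..O | (1,1)=+1→XOX/XXO/..O*; (2,0)=+1→XOX/X.O/X.O; (2,1)=+1→XOX/X.O/.XO
ply 2, O at XOX/XXO/..O | (2,0)=-1→XOX/XXO/O.O*; (2,1)=-1→XOX/XXO/.OO
ply 3, X at XOX/XXO/O.O | (2,1)=+1→XOX/XXO/OXO*
ply 4: XOX/XXO/OXO is terminal -1 (O); from XOX/X.O/..O depth 12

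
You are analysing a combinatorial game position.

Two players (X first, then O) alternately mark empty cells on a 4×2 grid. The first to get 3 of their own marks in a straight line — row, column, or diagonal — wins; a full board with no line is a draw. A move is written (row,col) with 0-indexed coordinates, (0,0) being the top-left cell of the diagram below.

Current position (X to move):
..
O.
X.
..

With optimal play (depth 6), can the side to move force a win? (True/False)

p1 X@[../O./X./..]: (0,0)[X./O./X./..]+0* (0,1)[.X/O./X./..]+0 (1,1)[../OX/X./..]+0 (2,1)[../O./XX/..]+0 (3,0)[../O./X./X.]+0 (3,1)[../O./X./.X]+0
p2 O@[X./O./X./..]: (0,1)[XO/O./X./..]+0* (1,1)[X./OO/X./..]+0 (2,1)[X./O./XO/..]+0 (3,0)[X./O./X./O.]+0 (3,1)[X./O./X./.O]+0
p3 X@[XO/O./X./..]: (1,1)[XO/OX/X./..]+0* (2,1)[XO/O./XX/..]+0 (3,0)[XO/O./X./X.]+0 (3,1)[XO/O./X./.X]+0
p4 O@[XO/OX/X./..]: (2,1)[XO/OX/XO/..]+0* (3,0)[XO/OX/X./O.]+0 (3,1)[XO/OX/X./.O]+0
p5 X@[XO/OX/XO/..]: (3,0)[XO/OX/XO/X.]+0* (3,1)[XO/OX/XO/.X]+0
p6 O@[XO/OX/XO/X.]: (3,1)[XO/OX/XO/XO]+0*
p7 X@[XO/OX/XO/XO] terminal +0; root [../O./X./..] d6

X winning at [../O./X./..]: False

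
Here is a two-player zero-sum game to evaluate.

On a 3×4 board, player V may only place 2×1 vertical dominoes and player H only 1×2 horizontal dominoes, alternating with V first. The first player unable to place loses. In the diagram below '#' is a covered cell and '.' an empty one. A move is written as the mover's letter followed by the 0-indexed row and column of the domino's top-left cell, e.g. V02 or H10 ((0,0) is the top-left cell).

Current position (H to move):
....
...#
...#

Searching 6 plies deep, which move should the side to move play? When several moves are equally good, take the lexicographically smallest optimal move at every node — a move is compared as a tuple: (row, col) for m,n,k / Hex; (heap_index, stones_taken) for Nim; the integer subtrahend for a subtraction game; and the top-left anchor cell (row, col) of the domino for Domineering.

[..../...#/...#] H move#1: H00:-1/##../...#/...#, H01:-1/.##./...#/...#, H02:-1/..##/...#/...#, H10:+1/..../##.#/...#*, H11:+1/..../.###/...#, H20:-1/..../...#/##.#, H21:-1/..../...#/.###
[..../##.#/...#] V move#2: V02:-1/..#./####/...#*, V12:-1/..../####/..##
[..#./####/...#] H move#3: H00:+1/###./####/...#*, H20:+1/..#./####/##.#, H21:+1/..#./####/.###
[###./####/...#] end (terminal -1, V#4); searched ..../...#/...# to 6

H's best at [..../...#/...#]: H10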